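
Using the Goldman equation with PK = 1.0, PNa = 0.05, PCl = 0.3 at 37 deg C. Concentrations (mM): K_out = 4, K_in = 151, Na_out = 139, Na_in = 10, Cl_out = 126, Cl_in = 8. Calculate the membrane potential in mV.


Vm = (RT/F)*ln((PK*Ko + PNa*Nao + PCl*Cli)/(PK*Ki + PNa*Nai + PCl*Clo))
Numer = 13.35, Denom = 189.3
Vm = -70.87 mV


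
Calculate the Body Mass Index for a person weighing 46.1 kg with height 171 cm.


BMI = weight / height^2
height = 171 cm = 1.71 m
BMI = 46.1 / 1.71^2
BMI = 15.77 kg/m^2


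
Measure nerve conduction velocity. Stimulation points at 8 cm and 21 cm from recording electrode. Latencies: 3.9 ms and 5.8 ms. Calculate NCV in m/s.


Distance = (21 - 8) / 100 = 0.13 m
dt = (5.8 - 3.9) / 1000 = 0.0019 s
NCV = dist / dt = 68.42 m/s


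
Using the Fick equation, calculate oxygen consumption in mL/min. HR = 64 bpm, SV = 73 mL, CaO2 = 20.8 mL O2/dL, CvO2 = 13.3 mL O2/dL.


CO = HR*SV = 64*73/1000 = 4.672 L/min
a-v O2 diff = 20.8 - 13.3 = 7.5 mL/dL
VO2 = CO * (CaO2-CvO2) * 10 dL/L
VO2 = 4.672 * 7.5 * 10
VO2 = 350.4 mL/min


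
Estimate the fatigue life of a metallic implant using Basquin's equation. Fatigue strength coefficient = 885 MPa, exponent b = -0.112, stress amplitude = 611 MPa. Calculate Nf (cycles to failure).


sigma_a = sigma_f' * (2Nf)^b
2Nf = (sigma_a/sigma_f')^(1/b)
2Nf = (611/885)^(1/-0.112)
2Nf = 27.329113
Nf = 13.66


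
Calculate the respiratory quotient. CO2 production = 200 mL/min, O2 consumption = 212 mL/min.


RQ = VCO2 / VO2
RQ = 200 / 212
RQ = 0.9434


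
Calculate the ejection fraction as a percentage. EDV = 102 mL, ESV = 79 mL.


SV = EDV - ESV = 102 - 79 = 23 mL
EF = SV/EDV * 100 = 23/102 * 100
EF = 22.55%


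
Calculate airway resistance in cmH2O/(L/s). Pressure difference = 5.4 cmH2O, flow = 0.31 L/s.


R = dP / flow
R = 5.4 / 0.31
R = 17.42 cmH2O/(L/s)


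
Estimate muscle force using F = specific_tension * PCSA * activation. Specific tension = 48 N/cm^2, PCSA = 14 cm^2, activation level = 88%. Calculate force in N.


F = sigma * PCSA * activation
F = 48 * 14 * 0.88
F = 591.4 N


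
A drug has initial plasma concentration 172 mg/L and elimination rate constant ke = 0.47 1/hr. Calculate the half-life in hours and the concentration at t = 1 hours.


t_half = ln(2) / ke = 0.693147 / 0.47 = 1.475 hr
C(t) = C0 * exp(-ke*t) = 172 * exp(-0.47*1)
C(1) = 107.5 mg/L


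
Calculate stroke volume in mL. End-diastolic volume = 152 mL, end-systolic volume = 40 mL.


SV = EDV - ESV
SV = 152 - 40
SV = 112 mL


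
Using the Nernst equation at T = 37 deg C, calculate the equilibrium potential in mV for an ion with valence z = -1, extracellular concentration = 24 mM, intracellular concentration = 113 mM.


E = (RT/(zF)) * ln(C_out/C_in)
T = 37 + 273.15 = 310.15 K
E = (8.314 * 310.15 / (-1 * 96485)) * ln(24/113)
E = 41.41 mV


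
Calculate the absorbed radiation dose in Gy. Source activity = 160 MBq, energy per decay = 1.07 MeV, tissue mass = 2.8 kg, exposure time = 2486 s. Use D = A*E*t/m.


A = 160 MBq = 1.6000e+08 Bq
E = 1.07 MeV = 1.71414e-13 J
D = A*E*t/m = 1.6000e+08*1.71414e-13*2486/2.8
D = 0.02435 Gy


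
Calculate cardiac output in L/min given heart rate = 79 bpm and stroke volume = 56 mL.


CO = HR * SV
CO = 79 * 56 / 1000
CO = 4.424 L/min


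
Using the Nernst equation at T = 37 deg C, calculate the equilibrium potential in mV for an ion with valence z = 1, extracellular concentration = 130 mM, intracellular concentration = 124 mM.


E = (RT/(zF)) * ln(C_out/C_in)
T = 37 + 273.15 = 310.15 K
E = (8.314 * 310.15 / (1 * 96485)) * ln(130/124)
E = 1.263 mV


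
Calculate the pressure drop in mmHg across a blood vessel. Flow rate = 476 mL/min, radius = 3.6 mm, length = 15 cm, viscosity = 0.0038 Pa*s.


dP = 8*mu*L*Q / (pi*r^4)
Q = 476 mL/min = 7.93333e-06 m^3/s
dP = 68.5584 Pa = 68.5584 / 133.322 mmHg = 0.5142 mmHg


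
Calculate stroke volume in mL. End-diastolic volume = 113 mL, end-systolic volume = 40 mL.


SV = EDV - ESV
SV = 113 - 40
SV = 73 mL


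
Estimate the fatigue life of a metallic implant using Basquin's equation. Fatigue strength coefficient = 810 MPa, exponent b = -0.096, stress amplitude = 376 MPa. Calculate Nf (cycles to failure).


sigma_a = sigma_f' * (2Nf)^b
2Nf = (sigma_a/sigma_f')^(1/b)
2Nf = (376/810)^(1/-0.096)
2Nf = 2963.7773
Nf = 1482


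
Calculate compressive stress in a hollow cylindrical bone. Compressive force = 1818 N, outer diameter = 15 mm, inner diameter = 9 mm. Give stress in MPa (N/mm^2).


A = pi*(r_o^2 - r_i^2)
r_o = 7.5 mm, r_i = 4.5 mm
A = 113.097 mm^2
sigma = F/A = 1818 / 113.097
sigma = 16.07 MPa


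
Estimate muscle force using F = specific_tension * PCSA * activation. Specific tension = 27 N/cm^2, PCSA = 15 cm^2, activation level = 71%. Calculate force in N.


F = sigma * PCSA * activation
F = 27 * 15 * 0.71
F = 287.6 N


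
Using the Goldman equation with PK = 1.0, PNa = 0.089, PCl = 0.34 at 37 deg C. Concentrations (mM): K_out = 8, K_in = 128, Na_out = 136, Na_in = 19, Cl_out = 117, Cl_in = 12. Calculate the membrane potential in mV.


Vm = (RT/F)*ln((PK*Ko + PNa*Nao + PCl*Cli)/(PK*Ki + PNa*Nai + PCl*Clo))
Numer = 24.184, Denom = 169.471
Vm = -52.03 mV


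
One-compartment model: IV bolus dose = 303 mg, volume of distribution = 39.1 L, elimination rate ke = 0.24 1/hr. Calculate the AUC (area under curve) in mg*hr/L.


C0 = Dose/Vd = 303/39.1 = 7.74936 mg/L
AUC = C0/ke = 7.74936/0.24
AUC = 32.29 mg*hr/L


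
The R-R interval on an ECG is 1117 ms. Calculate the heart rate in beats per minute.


HR = 60 / RR_interval(s)
RR = 1117 ms = 1.117 s
HR = 60 / 1.117 = 53.72 bpm


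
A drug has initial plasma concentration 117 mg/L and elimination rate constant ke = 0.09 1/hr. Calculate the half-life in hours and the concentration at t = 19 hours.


t_half = ln(2) / ke = 0.693147 / 0.09 = 7.702 hr
C(t) = C0 * exp(-ke*t) = 117 * exp(-0.09*19)
C(19) = 21.16 mg/L


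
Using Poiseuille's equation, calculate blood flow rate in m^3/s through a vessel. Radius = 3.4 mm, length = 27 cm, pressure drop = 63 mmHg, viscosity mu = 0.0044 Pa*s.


Q = pi*r^4*dP / (8*mu*L)
r = 0.0034 m, L = 0.27 m
dP = 63 mmHg = 8399.286 Pa
Q = 3.7102e-04 m^3/s


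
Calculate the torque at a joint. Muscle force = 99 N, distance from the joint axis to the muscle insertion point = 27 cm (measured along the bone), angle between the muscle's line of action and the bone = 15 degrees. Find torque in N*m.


Torque = F * d * sin(theta)   (moment arm = d*sin(theta))
d = 27 cm = 0.27 m
Torque = 99 * 0.27 * sin(15)
Torque = 6.918 N*m


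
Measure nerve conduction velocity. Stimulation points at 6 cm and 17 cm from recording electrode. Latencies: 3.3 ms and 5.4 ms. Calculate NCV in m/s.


Distance = (17 - 6) / 100 = 0.11 m
dt = (5.4 - 3.3) / 1000 = 0.0021 s
NCV = dist / dt = 52.38 m/s


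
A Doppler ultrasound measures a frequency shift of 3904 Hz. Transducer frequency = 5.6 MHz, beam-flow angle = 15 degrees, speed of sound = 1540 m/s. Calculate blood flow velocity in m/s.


v = fd * c / (2 * f0 * cos(theta))
v = 3904 * 1540 / (2 * 5.6000e+06 * cos(15))
v = 0.5557 m/s


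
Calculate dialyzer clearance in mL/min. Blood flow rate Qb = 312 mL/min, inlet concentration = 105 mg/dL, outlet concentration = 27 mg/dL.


K = Qb * (Cb_in - Cb_out) / Cb_in
K = 312 * (105 - 27) / 105
K = 231.8 mL/min


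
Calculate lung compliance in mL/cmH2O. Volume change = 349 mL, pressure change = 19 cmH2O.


C = dV / dP
C = 349 / 19
C = 18.37 mL/cmH2O


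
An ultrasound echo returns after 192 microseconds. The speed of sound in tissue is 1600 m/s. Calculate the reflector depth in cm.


depth = c * t / 2
t = 192 us = 1.9200e-04 s
depth = 1600 * 1.9200e-04 / 2
depth = 0.1536 m = 15.36 cm


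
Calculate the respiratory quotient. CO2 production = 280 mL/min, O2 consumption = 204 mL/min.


RQ = VCO2 / VO2
RQ = 280 / 204
RQ = 1.373


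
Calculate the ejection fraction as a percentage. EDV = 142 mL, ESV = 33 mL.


SV = EDV - ESV = 142 - 33 = 109 mL
EF = SV/EDV * 100 = 109/142 * 100
EF = 76.76%


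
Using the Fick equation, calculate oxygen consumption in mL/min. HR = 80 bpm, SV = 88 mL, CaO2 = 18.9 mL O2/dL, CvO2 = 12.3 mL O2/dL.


CO = HR*SV = 80*88/1000 = 7.04 L/min
a-v O2 diff = 18.9 - 12.3 = 6.6 mL/dL
VO2 = CO * (CaO2-CvO2) * 10 dL/L
VO2 = 7.04 * 6.6 * 10
VO2 = 464.6 mL/min


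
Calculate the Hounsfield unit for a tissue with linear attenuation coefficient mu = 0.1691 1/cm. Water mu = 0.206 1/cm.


HU = ((mu_tissue - mu_water) / mu_water) * 1000
HU = ((0.1691 - 0.206) / 0.206) * 1000
HU = -179.1


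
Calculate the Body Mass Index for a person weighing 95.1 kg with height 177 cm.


BMI = weight / height^2
height = 177 cm = 1.77 m
BMI = 95.1 / 1.77^2
BMI = 30.36 kg/m^2


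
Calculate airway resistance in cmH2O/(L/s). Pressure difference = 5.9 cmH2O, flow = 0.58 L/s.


R = dP / flow
R = 5.9 / 0.58
R = 10.17 cmH2O/(L/s)


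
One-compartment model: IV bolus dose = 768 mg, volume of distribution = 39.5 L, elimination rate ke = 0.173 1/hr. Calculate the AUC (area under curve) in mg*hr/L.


C0 = Dose/Vd = 768/39.5 = 19.443 mg/L
AUC = C0/ke = 19.443/0.173
AUC = 112.4 mg*hr/L


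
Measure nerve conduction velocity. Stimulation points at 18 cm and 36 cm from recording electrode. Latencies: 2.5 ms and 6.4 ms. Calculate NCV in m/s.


Distance = (36 - 18) / 100 = 0.18 m
dt = (6.4 - 2.5) / 1000 = 0.0039 s
NCV = dist / dt = 46.15 m/s


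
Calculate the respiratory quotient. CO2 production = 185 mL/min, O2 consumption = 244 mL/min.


RQ = VCO2 / VO2
RQ = 185 / 244
RQ = 0.7582


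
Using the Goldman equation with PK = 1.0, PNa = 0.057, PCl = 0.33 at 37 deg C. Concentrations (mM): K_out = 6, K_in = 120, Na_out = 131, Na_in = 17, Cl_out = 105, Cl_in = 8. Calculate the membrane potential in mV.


Vm = (RT/F)*ln((PK*Ko + PNa*Nao + PCl*Cli)/(PK*Ki + PNa*Nai + PCl*Clo))
Numer = 16.107, Denom = 155.619
Vm = -60.62 mV


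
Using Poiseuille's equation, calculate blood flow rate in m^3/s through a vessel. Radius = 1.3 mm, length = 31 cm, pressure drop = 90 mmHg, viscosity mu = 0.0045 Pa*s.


Q = pi*r^4*dP / (8*mu*L)
r = 0.0013 m, L = 0.31 m
dP = 90 mmHg = 11998.98 Pa
Q = 9.6472e-06 m^3/s


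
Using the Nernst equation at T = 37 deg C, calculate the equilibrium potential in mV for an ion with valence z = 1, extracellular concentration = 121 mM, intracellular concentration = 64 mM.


E = (RT/(zF)) * ln(C_out/C_in)
T = 37 + 273.15 = 310.15 K
E = (8.314 * 310.15 / (1 * 96485)) * ln(121/64)
E = 17.02 mV


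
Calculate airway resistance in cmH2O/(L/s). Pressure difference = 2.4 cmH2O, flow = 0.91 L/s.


R = dP / flow
R = 2.4 / 0.91
R = 2.637 cmH2O/(L/s)


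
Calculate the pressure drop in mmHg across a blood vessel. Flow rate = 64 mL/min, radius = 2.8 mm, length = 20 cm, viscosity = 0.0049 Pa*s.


dP = 8*mu*L*Q / (pi*r^4)
Q = 64 mL/min = 1.06667e-06 m^3/s
dP = 43.3076 Pa = 43.3076 / 133.322 mmHg = 0.3248 mmHg


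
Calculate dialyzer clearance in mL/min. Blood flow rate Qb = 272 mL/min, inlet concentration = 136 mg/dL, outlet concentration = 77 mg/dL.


K = Qb * (Cb_in - Cb_out) / Cb_in
K = 272 * (136 - 77) / 136
K = 118 mL/min


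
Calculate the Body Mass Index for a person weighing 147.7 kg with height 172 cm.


BMI = weight / height^2
height = 172 cm = 1.72 m
BMI = 147.7 / 1.72^2
BMI = 49.93 kg/m^2


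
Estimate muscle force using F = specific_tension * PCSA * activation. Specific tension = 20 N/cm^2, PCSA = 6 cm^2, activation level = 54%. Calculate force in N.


F = sigma * PCSA * activation
F = 20 * 6 * 0.54
F = 64.8 N


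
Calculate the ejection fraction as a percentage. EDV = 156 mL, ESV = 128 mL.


SV = EDV - ESV = 156 - 128 = 28 mL
EF = SV/EDV * 100 = 28/156 * 100
EF = 17.95%


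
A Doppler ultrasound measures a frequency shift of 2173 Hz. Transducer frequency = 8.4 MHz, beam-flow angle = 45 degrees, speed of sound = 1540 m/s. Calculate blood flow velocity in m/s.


v = fd * c / (2 * f0 * cos(theta))
v = 2173 * 1540 / (2 * 8.4000e+06 * cos(45))
v = 0.2817 m/s


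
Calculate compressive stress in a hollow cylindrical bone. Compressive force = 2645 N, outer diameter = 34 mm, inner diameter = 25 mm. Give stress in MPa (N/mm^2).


A = pi*(r_o^2 - r_i^2)
r_o = 17 mm, r_i = 12.5 mm
A = 417.046 mm^2
sigma = F/A = 2645 / 417.046
sigma = 6.342 MPa


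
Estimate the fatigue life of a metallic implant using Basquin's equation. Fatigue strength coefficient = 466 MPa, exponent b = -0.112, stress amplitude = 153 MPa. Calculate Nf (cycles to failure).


sigma_a = sigma_f' * (2Nf)^b
2Nf = (sigma_a/sigma_f')^(1/b)
2Nf = (153/466)^(1/-0.112)
2Nf = 20830.551
Nf = 1.042e+04


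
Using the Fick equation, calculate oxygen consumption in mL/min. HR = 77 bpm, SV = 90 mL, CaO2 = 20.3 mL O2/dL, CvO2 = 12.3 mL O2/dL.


CO = HR*SV = 77*90/1000 = 6.93 L/min
a-v O2 diff = 20.3 - 12.3 = 8 mL/dL
VO2 = CO * (CaO2-CvO2) * 10 dL/L
VO2 = 6.93 * 8 * 10
VO2 = 554.4 mL/min


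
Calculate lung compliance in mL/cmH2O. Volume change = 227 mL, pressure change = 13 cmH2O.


C = dV / dP
C = 227 / 13
C = 17.46 mL/cmH2O


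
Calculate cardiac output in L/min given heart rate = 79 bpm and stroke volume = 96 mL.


CO = HR * SV
CO = 79 * 96 / 1000
CO = 7.584 L/min


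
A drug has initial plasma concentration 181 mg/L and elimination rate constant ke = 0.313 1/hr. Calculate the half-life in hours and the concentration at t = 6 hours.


t_half = ln(2) / ke = 0.693147 / 0.313 = 2.215 hr
C(t) = C0 * exp(-ke*t) = 181 * exp(-0.313*6)
C(6) = 27.67 mg/L


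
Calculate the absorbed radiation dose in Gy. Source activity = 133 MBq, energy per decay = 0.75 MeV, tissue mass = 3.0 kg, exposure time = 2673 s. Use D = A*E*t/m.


A = 133 MBq = 1.3300e+08 Bq
E = 0.75 MeV = 1.2015e-13 J
D = A*E*t/m = 1.3300e+08*1.2015e-13*2673/3.0
D = 0.01424 Gy


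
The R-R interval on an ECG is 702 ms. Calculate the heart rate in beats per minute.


HR = 60 / RR_interval(s)
RR = 702 ms = 0.702 s
HR = 60 / 0.702 = 85.47 bpm


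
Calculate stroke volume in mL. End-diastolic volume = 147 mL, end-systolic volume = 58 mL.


SV = EDV - ESV
SV = 147 - 58
SV = 89 mL


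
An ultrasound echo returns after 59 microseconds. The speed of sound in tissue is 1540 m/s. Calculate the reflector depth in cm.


depth = c * t / 2
t = 59 us = 5.9000e-05 s
depth = 1540 * 5.9000e-05 / 2
depth = 0.04543 m = 4.543 cm


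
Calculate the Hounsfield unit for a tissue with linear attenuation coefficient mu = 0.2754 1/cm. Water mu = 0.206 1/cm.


HU = ((mu_tissue - mu_water) / mu_water) * 1000
HU = ((0.2754 - 0.206) / 0.206) * 1000
HU = 336.9


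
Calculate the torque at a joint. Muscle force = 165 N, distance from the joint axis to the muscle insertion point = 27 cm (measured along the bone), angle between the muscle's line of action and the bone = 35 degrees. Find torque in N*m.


Torque = F * d * sin(theta)   (moment arm = d*sin(theta))
d = 27 cm = 0.27 m
Torque = 165 * 0.27 * sin(35)
Torque = 25.55 N*m


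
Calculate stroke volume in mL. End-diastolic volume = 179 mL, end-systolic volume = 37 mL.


SV = EDV - ESV
SV = 179 - 37
SV = 142 mL


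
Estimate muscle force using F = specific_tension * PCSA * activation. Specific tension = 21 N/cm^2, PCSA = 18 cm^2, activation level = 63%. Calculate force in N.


F = sigma * PCSA * activation
F = 21 * 18 * 0.63
F = 238.1 N


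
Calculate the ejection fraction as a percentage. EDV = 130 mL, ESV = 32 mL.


SV = EDV - ESV = 130 - 32 = 98 mL
EF = SV/EDV * 100 = 98/130 * 100
EF = 75.38%


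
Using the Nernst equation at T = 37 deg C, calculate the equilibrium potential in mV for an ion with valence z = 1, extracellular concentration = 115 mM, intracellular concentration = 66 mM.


E = (RT/(zF)) * ln(C_out/C_in)
T = 37 + 273.15 = 310.15 K
E = (8.314 * 310.15 / (1 * 96485)) * ln(115/66)
E = 14.84 mV


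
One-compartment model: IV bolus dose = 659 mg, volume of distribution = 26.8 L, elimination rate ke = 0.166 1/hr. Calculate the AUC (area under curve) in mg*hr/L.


C0 = Dose/Vd = 659/26.8 = 24.5896 mg/L
AUC = C0/ke = 24.5896/0.166
AUC = 148.1 mg*hr/L


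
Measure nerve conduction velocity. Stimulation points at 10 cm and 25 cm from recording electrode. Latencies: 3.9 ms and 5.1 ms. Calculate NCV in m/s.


Distance = (25 - 10) / 100 = 0.15 m
dt = (5.1 - 3.9) / 1000 = 0.0012 s
NCV = dist / dt = 125 m/s


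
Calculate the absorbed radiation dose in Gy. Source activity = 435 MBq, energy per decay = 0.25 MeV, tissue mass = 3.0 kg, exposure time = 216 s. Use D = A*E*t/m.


A = 435 MBq = 4.3500e+08 Bq
E = 0.25 MeV = 4.005e-14 J
D = A*E*t/m = 4.3500e+08*4.005e-14*216/3.0
D = 0.001254 Gy


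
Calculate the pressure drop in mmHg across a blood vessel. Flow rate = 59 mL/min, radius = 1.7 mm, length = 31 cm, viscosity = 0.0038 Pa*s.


dP = 8*mu*L*Q / (pi*r^4)
Q = 59 mL/min = 9.83333e-07 m^3/s
dP = 353.175 Pa = 353.175 / 133.322 mmHg = 2.649 mmHg


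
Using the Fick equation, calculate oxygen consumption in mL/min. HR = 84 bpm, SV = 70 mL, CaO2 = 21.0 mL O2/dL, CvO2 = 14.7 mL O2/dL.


CO = HR*SV = 84*70/1000 = 5.88 L/min
a-v O2 diff = 21.0 - 14.7 = 6.3 mL/dL
VO2 = CO * (CaO2-CvO2) * 10 dL/L
VO2 = 5.88 * 6.3 * 10
VO2 = 370.4 mL/min


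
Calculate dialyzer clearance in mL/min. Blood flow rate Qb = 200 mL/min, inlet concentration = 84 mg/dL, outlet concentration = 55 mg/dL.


K = Qb * (Cb_in - Cb_out) / Cb_in
K = 200 * (84 - 55) / 84
K = 69.05 mL/min


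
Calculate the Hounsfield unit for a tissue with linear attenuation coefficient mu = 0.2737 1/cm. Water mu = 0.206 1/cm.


HU = ((mu_tissue - mu_water) / mu_water) * 1000
HU = ((0.2737 - 0.206) / 0.206) * 1000
HU = 328.6


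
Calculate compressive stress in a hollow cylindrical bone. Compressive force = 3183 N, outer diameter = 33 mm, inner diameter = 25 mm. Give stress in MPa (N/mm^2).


A = pi*(r_o^2 - r_i^2)
r_o = 16.5 mm, r_i = 12.5 mm
A = 364.425 mm^2
sigma = F/A = 3183 / 364.425
sigma = 8.734 MPa


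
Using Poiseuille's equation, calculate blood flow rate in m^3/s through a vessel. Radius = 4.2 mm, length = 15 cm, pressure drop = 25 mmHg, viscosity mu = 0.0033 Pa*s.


Q = pi*r^4*dP / (8*mu*L)
r = 0.0042 m, L = 0.15 m
dP = 25 mmHg = 3333.05 Pa
Q = 8.2280e-04 m^3/s


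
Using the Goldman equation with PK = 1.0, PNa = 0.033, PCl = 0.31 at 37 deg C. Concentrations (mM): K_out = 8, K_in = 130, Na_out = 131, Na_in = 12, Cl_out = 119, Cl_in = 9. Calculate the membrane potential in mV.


Vm = (RT/F)*ln((PK*Ko + PNa*Nao + PCl*Cli)/(PK*Ki + PNa*Nai + PCl*Clo))
Numer = 15.113, Denom = 167.286
Vm = -64.25 mV


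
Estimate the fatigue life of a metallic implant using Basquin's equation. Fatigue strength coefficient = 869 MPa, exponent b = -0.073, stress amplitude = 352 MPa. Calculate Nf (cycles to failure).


sigma_a = sigma_f' * (2Nf)^b
2Nf = (sigma_a/sigma_f')^(1/b)
2Nf = (352/869)^(1/-0.073)
2Nf = 237902.39
Nf = 1.19e+05


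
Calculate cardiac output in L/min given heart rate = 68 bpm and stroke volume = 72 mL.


CO = HR * SV
CO = 68 * 72 / 1000
CO = 4.896 L/min


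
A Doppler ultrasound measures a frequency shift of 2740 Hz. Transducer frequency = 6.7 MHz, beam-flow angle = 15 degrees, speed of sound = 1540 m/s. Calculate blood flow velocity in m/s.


v = fd * c / (2 * f0 * cos(theta))
v = 2740 * 1540 / (2 * 6.7000e+06 * cos(15))
v = 0.326 m/s


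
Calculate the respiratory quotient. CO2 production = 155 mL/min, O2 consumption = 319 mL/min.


RQ = VCO2 / VO2
RQ = 155 / 319
RQ = 0.4859


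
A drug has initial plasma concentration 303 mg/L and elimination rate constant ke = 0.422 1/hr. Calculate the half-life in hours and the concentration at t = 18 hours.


t_half = ln(2) / ke = 0.693147 / 0.422 = 1.643 hr
C(t) = C0 * exp(-ke*t) = 303 * exp(-0.422*18)
C(18) = 0.1522 mg/L


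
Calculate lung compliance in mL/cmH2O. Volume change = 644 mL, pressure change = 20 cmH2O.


C = dV / dP
C = 644 / 20
C = 32.2 mL/cmH2O


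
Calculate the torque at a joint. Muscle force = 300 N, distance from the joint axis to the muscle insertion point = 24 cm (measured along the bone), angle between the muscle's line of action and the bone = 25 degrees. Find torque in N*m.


Torque = F * d * sin(theta)   (moment arm = d*sin(theta))
d = 24 cm = 0.24 m
Torque = 300 * 0.24 * sin(25)
Torque = 30.43 N*m


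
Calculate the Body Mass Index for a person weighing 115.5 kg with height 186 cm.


BMI = weight / height^2
height = 186 cm = 1.86 m
BMI = 115.5 / 1.86^2
BMI = 33.39 kg/m^2


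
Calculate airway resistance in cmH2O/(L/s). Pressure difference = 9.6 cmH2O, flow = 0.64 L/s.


R = dP / flow
R = 9.6 / 0.64
R = 15 cmH2O/(L/s)


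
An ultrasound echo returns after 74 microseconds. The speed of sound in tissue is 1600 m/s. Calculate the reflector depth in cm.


depth = c * t / 2
t = 74 us = 7.4000e-05 s
depth = 1600 * 7.4000e-05 / 2
depth = 0.0592 m = 5.92 cm


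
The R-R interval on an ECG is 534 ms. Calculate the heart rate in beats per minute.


HR = 60 / RR_interval(s)
RR = 534 ms = 0.534 s
HR = 60 / 0.534 = 112.4 bpm


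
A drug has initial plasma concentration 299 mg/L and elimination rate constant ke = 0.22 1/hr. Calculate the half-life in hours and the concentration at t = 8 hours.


t_half = ln(2) / ke = 0.693147 / 0.22 = 3.151 hr
C(t) = C0 * exp(-ke*t) = 299 * exp(-0.22*8)
C(8) = 51.44 mg/L


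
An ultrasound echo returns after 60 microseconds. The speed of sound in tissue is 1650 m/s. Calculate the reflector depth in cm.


depth = c * t / 2
t = 60 us = 6.0000e-05 s
depth = 1650 * 6.0000e-05 / 2
depth = 0.0495 m = 4.95 cm


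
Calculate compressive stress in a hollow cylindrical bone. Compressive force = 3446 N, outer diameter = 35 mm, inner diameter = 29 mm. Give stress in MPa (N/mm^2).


A = pi*(r_o^2 - r_i^2)
r_o = 17.5 mm, r_i = 14.5 mm
A = 301.593 mm^2
sigma = F/A = 3446 / 301.593
sigma = 11.43 MPa


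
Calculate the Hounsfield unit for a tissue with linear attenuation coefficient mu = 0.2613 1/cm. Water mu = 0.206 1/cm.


HU = ((mu_tissue - mu_water) / mu_water) * 1000
HU = ((0.2613 - 0.206) / 0.206) * 1000
HU = 268.4


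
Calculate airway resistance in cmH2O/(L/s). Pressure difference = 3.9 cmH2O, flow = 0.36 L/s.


R = dP / flow
R = 3.9 / 0.36
R = 10.83 cmH2O/(L/s)


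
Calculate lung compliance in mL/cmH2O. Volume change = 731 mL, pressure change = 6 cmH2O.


C = dV / dP
C = 731 / 6
C = 121.8 mL/cmH2O


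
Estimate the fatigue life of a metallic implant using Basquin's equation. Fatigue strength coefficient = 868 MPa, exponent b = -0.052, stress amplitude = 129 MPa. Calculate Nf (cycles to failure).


sigma_a = sigma_f' * (2Nf)^b
2Nf = (sigma_a/sigma_f')^(1/b)
2Nf = (129/868)^(1/-0.052)
2Nf = 8.3508572e+15
Nf = 4.1754e+15


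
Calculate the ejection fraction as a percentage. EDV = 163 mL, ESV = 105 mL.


SV = EDV - ESV = 163 - 105 = 58 mL
EF = SV/EDV * 100 = 58/163 * 100
EF = 35.58%


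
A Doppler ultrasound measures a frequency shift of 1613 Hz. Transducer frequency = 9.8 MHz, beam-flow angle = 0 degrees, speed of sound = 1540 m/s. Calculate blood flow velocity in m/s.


v = fd * c / (2 * f0 * cos(theta))
v = 1613 * 1540 / (2 * 9.8000e+06 * cos(0))
v = 0.1267 m/s


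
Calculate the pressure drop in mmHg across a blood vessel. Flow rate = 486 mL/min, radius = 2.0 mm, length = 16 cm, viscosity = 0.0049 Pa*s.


dP = 8*mu*L*Q / (pi*r^4)
Q = 486 mL/min = 8.1e-06 m^3/s
dP = 1010.7 Pa = 1010.7 / 133.322 mmHg = 7.581 mmHg


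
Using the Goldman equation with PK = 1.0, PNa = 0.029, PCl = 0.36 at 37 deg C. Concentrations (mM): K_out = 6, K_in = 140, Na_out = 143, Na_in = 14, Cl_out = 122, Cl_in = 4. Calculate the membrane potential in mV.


Vm = (RT/F)*ln((PK*Ko + PNa*Nao + PCl*Cli)/(PK*Ki + PNa*Nai + PCl*Clo))
Numer = 11.587, Denom = 184.326
Vm = -73.94 mV


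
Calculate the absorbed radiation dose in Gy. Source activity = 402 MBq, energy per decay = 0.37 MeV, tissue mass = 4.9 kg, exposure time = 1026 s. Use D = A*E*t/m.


A = 402 MBq = 4.0200e+08 Bq
E = 0.37 MeV = 5.9274e-14 J
D = A*E*t/m = 4.0200e+08*5.9274e-14*1026/4.9
D = 0.004989 Gy


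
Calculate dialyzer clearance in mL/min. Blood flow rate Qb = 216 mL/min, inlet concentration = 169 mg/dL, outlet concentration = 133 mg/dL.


K = Qb * (Cb_in - Cb_out) / Cb_in
K = 216 * (169 - 133) / 169
K = 46.01 mL/min


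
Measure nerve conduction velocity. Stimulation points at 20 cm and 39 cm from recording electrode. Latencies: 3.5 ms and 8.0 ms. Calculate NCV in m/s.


Distance = (39 - 20) / 100 = 0.19 m
dt = (8.0 - 3.5) / 1000 = 0.0045 s
NCV = dist / dt = 42.22 m/s


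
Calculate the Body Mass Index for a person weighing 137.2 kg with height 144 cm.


BMI = weight / height^2
height = 144 cm = 1.44 m
BMI = 137.2 / 1.44^2
BMI = 66.17 kg/m^2


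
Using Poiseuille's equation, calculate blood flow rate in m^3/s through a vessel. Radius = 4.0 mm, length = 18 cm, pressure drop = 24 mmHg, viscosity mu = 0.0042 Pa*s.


Q = pi*r^4*dP / (8*mu*L)
r = 0.004 m, L = 0.18 m
dP = 24 mmHg = 3199.728 Pa
Q = 4.2549e-04 m^3/s


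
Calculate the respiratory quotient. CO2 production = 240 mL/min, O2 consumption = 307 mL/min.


RQ = VCO2 / VO2
RQ = 240 / 307
RQ = 0.7818


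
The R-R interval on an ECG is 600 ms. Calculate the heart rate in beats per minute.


HR = 60 / RR_interval(s)
RR = 600 ms = 0.6 s
HR = 60 / 0.6 = 100 bpm


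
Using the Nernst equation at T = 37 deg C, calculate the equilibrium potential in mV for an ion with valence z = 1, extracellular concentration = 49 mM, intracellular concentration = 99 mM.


E = (RT/(zF)) * ln(C_out/C_in)
T = 37 + 273.15 = 310.15 K
E = (8.314 * 310.15 / (1 * 96485)) * ln(49/99)
E = -18.8 mV


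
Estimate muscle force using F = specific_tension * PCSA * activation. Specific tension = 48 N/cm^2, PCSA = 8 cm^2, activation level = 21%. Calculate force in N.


F = sigma * PCSA * activation
F = 48 * 8 * 0.21
F = 80.64 N


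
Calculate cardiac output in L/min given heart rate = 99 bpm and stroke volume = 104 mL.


CO = HR * SV
CO = 99 * 104 / 1000
CO = 10.3 L/min


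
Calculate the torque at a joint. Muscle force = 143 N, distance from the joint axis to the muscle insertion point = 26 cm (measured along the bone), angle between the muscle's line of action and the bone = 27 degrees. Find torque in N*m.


Torque = F * d * sin(theta)   (moment arm = d*sin(theta))
d = 26 cm = 0.26 m
Torque = 143 * 0.26 * sin(27)
Torque = 16.88 N*m


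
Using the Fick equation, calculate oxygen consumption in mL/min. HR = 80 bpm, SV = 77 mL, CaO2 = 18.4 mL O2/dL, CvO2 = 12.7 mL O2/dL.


CO = HR*SV = 80*77/1000 = 6.16 L/min
a-v O2 diff = 18.4 - 12.7 = 5.7 mL/dL
VO2 = CO * (CaO2-CvO2) * 10 dL/L
VO2 = 6.16 * 5.7 * 10
VO2 = 351.1 mL/min


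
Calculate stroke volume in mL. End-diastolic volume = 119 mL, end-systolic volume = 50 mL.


SV = EDV - ESV
SV = 119 - 50
SV = 69 mL


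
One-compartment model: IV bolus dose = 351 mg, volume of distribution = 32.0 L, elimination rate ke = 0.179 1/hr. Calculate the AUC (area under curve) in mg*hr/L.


C0 = Dose/Vd = 351/32.0 = 10.9688 mg/L
AUC = C0/ke = 10.9688/0.179
AUC = 61.28 mg*hr/L


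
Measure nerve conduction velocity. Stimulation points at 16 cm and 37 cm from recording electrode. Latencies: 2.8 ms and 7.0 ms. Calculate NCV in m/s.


Distance = (37 - 16) / 100 = 0.21 m
dt = (7.0 - 2.8) / 1000 = 0.0042 s
NCV = dist / dt = 50 m/s


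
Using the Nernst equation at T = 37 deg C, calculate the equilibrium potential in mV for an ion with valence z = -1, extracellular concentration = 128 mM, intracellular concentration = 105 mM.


E = (RT/(zF)) * ln(C_out/C_in)
T = 37 + 273.15 = 310.15 K
E = (8.314 * 310.15 / (-1 * 96485)) * ln(128/105)
E = -5.293 mV


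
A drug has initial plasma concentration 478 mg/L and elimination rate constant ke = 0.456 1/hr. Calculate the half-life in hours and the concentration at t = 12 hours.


t_half = ln(2) / ke = 0.693147 / 0.456 = 1.52 hr
C(t) = C0 * exp(-ke*t) = 478 * exp(-0.456*12)
C(12) = 2.009 mg/L


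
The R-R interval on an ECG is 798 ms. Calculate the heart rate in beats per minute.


HR = 60 / RR_interval(s)
RR = 798 ms = 0.798 s
HR = 60 / 0.798 = 75.19 bpm


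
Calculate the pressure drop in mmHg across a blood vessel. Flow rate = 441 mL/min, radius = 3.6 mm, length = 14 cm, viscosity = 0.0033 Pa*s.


dP = 8*mu*L*Q / (pi*r^4)
Q = 441 mL/min = 7.35e-06 m^3/s
dP = 51.4825 Pa = 51.4825 / 133.322 mmHg = 0.3862 mmHg


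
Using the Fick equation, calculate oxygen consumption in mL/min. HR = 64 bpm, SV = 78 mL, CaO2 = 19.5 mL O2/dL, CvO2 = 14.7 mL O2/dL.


CO = HR*SV = 64*78/1000 = 4.992 L/min
a-v O2 diff = 19.5 - 14.7 = 4.8 mL/dL
VO2 = CO * (CaO2-CvO2) * 10 dL/L
VO2 = 4.992 * 4.8 * 10
VO2 = 239.6 mL/min


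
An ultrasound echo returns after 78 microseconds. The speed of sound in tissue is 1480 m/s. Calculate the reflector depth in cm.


depth = c * t / 2
t = 78 us = 7.8000e-05 s
depth = 1480 * 7.8000e-05 / 2
depth = 0.05772 m = 5.772 cm


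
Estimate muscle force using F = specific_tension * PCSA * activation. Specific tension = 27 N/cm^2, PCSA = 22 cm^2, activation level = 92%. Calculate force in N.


F = sigma * PCSA * activation
F = 27 * 22 * 0.92
F = 546.5 N


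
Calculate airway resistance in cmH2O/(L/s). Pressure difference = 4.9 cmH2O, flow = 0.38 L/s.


R = dP / flow
R = 4.9 / 0.38
R = 12.89 cmH2O/(L/s)


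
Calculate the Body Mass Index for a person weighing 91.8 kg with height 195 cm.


BMI = weight / height^2
height = 195 cm = 1.95 m
BMI = 91.8 / 1.95^2
BMI = 24.14 kg/m^2


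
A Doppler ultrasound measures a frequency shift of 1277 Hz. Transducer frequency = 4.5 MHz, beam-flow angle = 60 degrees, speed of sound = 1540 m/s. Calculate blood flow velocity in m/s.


v = fd * c / (2 * f0 * cos(theta))
v = 1277 * 1540 / (2 * 4.5000e+06 * cos(60))
v = 0.437 m/s


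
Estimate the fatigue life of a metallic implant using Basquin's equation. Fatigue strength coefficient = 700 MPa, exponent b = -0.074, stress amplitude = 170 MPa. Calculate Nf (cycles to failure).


sigma_a = sigma_f' * (2Nf)^b
2Nf = (sigma_a/sigma_f')^(1/b)
2Nf = (170/700)^(1/-0.074)
2Nf = 2.0233414e+08
Nf = 1.0117e+08


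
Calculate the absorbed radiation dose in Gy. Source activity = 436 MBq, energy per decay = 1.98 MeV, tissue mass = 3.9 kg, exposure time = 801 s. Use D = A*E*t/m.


A = 436 MBq = 4.3600e+08 Bq
E = 1.98 MeV = 3.17196e-13 J
D = A*E*t/m = 4.3600e+08*3.17196e-13*801/3.9
D = 0.0284 Gy


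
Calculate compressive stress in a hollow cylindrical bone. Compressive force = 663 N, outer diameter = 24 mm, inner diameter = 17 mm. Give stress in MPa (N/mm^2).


A = pi*(r_o^2 - r_i^2)
r_o = 12 mm, r_i = 8.5 mm
A = 225.409 mm^2
sigma = F/A = 663 / 225.409
sigma = 2.941 MPa


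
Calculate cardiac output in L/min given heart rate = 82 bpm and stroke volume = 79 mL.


CO = HR * SV
CO = 82 * 79 / 1000
CO = 6.478 L/min


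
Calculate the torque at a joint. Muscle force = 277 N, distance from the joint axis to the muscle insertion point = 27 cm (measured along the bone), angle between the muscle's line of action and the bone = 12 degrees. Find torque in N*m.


Torque = F * d * sin(theta)   (moment arm = d*sin(theta))
d = 27 cm = 0.27 m
Torque = 277 * 0.27 * sin(12)
Torque = 15.55 N*m


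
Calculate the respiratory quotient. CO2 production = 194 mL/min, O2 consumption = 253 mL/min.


RQ = VCO2 / VO2
RQ = 194 / 253
RQ = 0.7668


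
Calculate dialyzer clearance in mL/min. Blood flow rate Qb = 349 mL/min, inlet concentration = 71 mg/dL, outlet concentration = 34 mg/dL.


K = Qb * (Cb_in - Cb_out) / Cb_in
K = 349 * (71 - 34) / 71
K = 181.9 mL/min


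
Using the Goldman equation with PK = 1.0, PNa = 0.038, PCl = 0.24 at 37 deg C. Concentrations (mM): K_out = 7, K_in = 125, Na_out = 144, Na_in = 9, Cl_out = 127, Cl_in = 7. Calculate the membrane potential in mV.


Vm = (RT/F)*ln((PK*Ko + PNa*Nao + PCl*Cli)/(PK*Ki + PNa*Nai + PCl*Clo))
Numer = 14.152, Denom = 155.822
Vm = -64.11 mV


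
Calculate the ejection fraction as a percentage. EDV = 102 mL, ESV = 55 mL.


SV = EDV - ESV = 102 - 55 = 47 mL
EF = SV/EDV * 100 = 47/102 * 100
EF = 46.08%


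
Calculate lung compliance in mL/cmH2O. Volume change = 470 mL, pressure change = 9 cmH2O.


C = dV / dP
C = 470 / 9
C = 52.22 mL/cmH2O


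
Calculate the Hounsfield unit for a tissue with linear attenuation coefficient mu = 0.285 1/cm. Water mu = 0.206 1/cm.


HU = ((mu_tissue - mu_water) / mu_water) * 1000
HU = ((0.285 - 0.206) / 0.206) * 1000
HU = 383.5


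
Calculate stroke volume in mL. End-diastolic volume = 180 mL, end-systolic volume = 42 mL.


SV = EDV - ESV
SV = 180 - 42
SV = 138 mL


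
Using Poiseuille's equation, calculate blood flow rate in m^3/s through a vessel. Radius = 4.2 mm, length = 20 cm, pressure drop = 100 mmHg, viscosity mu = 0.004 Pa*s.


Q = pi*r^4*dP / (8*mu*L)
r = 0.0042 m, L = 0.2 m
dP = 100 mmHg = 13332.2 Pa
Q = 0.002036 m^3/s


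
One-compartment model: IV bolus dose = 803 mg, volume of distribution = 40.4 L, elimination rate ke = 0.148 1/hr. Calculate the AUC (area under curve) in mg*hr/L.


C0 = Dose/Vd = 803/40.4 = 19.8762 mg/L
AUC = C0/ke = 19.8762/0.148
AUC = 134.3 mg*hr/L


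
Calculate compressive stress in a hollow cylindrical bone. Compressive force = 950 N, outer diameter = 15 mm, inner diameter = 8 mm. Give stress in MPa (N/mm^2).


A = pi*(r_o^2 - r_i^2)
r_o = 7.5 mm, r_i = 4 mm
A = 126.449 mm^2
sigma = F/A = 950 / 126.449
sigma = 7.513 MPa


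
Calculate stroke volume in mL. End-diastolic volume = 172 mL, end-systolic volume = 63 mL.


SV = EDV - ESV
SV = 172 - 63
SV = 109 mL


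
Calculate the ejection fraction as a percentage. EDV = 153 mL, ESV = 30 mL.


SV = EDV - ESV = 153 - 30 = 123 mL
EF = SV/EDV * 100 = 123/153 * 100
EF = 80.39%


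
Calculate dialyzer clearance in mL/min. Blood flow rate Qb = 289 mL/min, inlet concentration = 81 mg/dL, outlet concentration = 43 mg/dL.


K = Qb * (Cb_in - Cb_out) / Cb_in
K = 289 * (81 - 43) / 81
K = 135.6 mL/min


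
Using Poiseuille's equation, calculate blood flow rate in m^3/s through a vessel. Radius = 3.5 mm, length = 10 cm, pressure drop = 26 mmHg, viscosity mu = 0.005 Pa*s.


Q = pi*r^4*dP / (8*mu*L)
r = 0.0035 m, L = 0.1 m
dP = 26 mmHg = 3466.372 Pa
Q = 4.0854e-04 m^3/s


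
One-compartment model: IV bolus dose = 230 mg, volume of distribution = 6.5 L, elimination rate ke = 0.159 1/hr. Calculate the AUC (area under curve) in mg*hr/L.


C0 = Dose/Vd = 230/6.5 = 35.3846 mg/L
AUC = C0/ke = 35.3846/0.159
AUC = 222.5 mg*hr/L


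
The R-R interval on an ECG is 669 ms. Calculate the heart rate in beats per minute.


HR = 60 / RR_interval(s)
RR = 669 ms = 0.669 s
HR = 60 / 0.669 = 89.69 bpm


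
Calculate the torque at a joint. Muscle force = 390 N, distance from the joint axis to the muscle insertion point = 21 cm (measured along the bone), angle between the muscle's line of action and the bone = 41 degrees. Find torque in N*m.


Torque = F * d * sin(theta)   (moment arm = d*sin(theta))
d = 21 cm = 0.21 m
Torque = 390 * 0.21 * sin(41)
Torque = 53.73 N*m


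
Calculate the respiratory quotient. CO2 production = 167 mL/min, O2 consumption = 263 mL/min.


RQ = VCO2 / VO2
RQ = 167 / 263
RQ = 0.635


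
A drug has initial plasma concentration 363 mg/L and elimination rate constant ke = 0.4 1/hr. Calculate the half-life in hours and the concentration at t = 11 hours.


t_half = ln(2) / ke = 0.693147 / 0.4 = 1.733 hr
C(t) = C0 * exp(-ke*t) = 363 * exp(-0.4*11)
C(11) = 4.457 mg/L


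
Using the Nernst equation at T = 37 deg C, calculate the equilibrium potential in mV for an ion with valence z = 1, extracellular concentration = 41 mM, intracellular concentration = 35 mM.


E = (RT/(zF)) * ln(C_out/C_in)
T = 37 + 273.15 = 310.15 K
E = (8.314 * 310.15 / (1 * 96485)) * ln(41/35)
E = 4.229 mV


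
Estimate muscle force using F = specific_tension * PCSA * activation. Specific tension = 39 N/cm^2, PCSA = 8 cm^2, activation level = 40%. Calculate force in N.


F = sigma * PCSA * activation
F = 39 * 8 * 0.4
F = 124.8 N


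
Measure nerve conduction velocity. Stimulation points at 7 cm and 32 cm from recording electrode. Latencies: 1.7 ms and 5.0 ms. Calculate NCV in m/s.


Distance = (32 - 7) / 100 = 0.25 m
dt = (5.0 - 1.7) / 1000 = 0.0033 s
NCV = dist / dt = 75.76 m/s


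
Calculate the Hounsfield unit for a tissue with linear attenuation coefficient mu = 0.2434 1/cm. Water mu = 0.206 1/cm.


HU = ((mu_tissue - mu_water) / mu_water) * 1000
HU = ((0.2434 - 0.206) / 0.206) * 1000
HU = 181.6


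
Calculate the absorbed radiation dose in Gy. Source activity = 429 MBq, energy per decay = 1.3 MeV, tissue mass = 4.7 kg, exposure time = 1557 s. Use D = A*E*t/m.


A = 429 MBq = 4.2900e+08 Bq
E = 1.3 MeV = 2.0826e-13 J
D = A*E*t/m = 4.2900e+08*2.0826e-13*1557/4.7
D = 0.0296 Gy


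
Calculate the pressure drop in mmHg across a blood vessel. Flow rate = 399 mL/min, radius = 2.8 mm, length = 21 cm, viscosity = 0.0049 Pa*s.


dP = 8*mu*L*Q / (pi*r^4)
Q = 399 mL/min = 6.65e-06 m^3/s
dP = 283.495 Pa = 283.495 / 133.322 mmHg = 2.126 mmHg


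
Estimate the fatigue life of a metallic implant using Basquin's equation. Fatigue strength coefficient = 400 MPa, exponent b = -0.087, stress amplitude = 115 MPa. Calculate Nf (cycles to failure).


sigma_a = sigma_f' * (2Nf)^b
2Nf = (sigma_a/sigma_f')^(1/b)
2Nf = (115/400)^(1/-0.087)
2Nf = 1669373.3
Nf = 8.347e+05


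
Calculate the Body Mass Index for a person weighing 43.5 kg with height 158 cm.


BMI = weight / height^2
height = 158 cm = 1.58 m
BMI = 43.5 / 1.58^2
BMI = 17.43 kg/m^2


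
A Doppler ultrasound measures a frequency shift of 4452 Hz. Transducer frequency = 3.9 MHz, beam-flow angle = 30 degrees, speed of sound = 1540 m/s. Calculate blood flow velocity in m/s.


v = fd * c / (2 * f0 * cos(theta))
v = 4452 * 1540 / (2 * 3.9000e+06 * cos(30))
v = 1.015 m/s


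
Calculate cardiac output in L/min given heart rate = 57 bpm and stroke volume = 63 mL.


CO = HR * SV
CO = 57 * 63 / 1000
CO = 3.591 L/min


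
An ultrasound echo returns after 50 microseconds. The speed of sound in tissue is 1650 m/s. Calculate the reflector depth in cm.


depth = c * t / 2
t = 50 us = 5.0000e-05 s
depth = 1650 * 5.0000e-05 / 2
depth = 0.04125 m = 4.125 cm


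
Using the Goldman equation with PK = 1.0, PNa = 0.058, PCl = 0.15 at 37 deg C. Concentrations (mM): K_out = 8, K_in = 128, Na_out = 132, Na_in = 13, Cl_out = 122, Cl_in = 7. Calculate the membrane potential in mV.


Vm = (RT/F)*ln((PK*Ko + PNa*Nao + PCl*Cli)/(PK*Ki + PNa*Nai + PCl*Clo))
Numer = 16.706, Denom = 147.054
Vm = -58.13 mV


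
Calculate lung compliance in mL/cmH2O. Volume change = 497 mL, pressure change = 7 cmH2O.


C = dV / dP
C = 497 / 7
C = 71 mL/cmH2O


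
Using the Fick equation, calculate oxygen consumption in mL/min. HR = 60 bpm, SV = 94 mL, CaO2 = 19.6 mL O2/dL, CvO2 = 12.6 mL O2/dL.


CO = HR*SV = 60*94/1000 = 5.64 L/min
a-v O2 diff = 19.6 - 12.6 = 7 mL/dL
VO2 = CO * (CaO2-CvO2) * 10 dL/L
VO2 = 5.64 * 7 * 10
VO2 = 394.8 mL/min


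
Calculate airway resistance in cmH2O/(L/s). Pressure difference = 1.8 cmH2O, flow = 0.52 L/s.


R = dP / flow
R = 1.8 / 0.52
R = 3.462 cmH2O/(L/s)


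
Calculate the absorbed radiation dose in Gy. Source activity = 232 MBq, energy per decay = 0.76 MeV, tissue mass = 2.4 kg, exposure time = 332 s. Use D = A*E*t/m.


A = 232 MBq = 2.3200e+08 Bq
E = 0.76 MeV = 1.21752e-13 J
D = A*E*t/m = 2.3200e+08*1.21752e-13*332/2.4
D = 0.003907 Gy
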